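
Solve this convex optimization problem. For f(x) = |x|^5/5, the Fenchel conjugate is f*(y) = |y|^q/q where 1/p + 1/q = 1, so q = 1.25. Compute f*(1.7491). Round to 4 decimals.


The conjugate exponent q satisfies 1/p + 1/q = 1.
p = 5, so q = 5/(5 - 1) = 1.25
|y|^q = 1.7491^1.25 = 2.0115
f*(1.7491) = 2.0115 / 1.25 = 1.6092


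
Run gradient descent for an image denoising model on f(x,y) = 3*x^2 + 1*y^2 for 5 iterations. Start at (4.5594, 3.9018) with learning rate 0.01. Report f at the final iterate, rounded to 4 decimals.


Gradient descent on f(x,y) = 3*x^2 + 1*y^2.
Starting point: (4.5594, 3.9018), alpha = 0.01
Step 1: grad_x = 2*3*4.5594 = 27.3564, grad_y = 2*1*3.9018 = 7.8036
  x_1 = 4.5594 - 0.01*27.3564 = 4.2858
  y_1 = 3.9018 - 0.01*7.8036 = 3.8238
Step 2: grad_x = 2*3*4.2858 = 25.715, grad_y = 2*1*3.8238 = 7.6475
  x_2 = 4.2858 - 0.01*25.715 = 4.0287
  y_2 = 3.8238 - 0.01*7.6475 = 3.7473
Step 3: grad_x = 2*3*4.0287 = 24.1721, grad_y = 2*1*3.7473 = 7.4946
  x_3 = 4.0287 - 0.01*24.1721 = 3.787
  y_3 = 3.7473 - 0.01*7.4946 = 3.6723
Step 4: grad_x = 2*3*3.787 = 22.7218, grad_y = 2*1*3.6723 = 7.3447
  x_4 = 3.787 - 0.01*22.7218 = 3.5597
  y_4 = 3.6723 - 0.01*7.3447 = 3.5989
Step 5: grad_x = 2*3*3.5597 = 21.3585, grad_y = 2*1*3.5989 = 7.1978
  x_5 = 3.5597 - 0.01*21.3585 = 3.3462
  y_5 = 3.5989 - 0.01*7.1978 = 3.5269
f(3.3462, 3.5269) = 3*3.3462^2 + 1*3.5269^2 = 46.0296


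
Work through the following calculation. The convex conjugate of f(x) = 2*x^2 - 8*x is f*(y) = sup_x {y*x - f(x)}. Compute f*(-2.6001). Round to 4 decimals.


f*(y) = sup_x {y*x - a*x^2 - b*x} = sup_x {(y-b)*x - a*x^2}
FOC: (y - b) - 2a*x = 0 => x* = (y - b)/(2a)
x* = (-2.6001 + 8)/(2*2) = 1.35
f*(-2.6001) = (y-b)^2/(4a) = (-2.6001 + 8)^2/(4*2)
= 29.1589/8 = 3.6449


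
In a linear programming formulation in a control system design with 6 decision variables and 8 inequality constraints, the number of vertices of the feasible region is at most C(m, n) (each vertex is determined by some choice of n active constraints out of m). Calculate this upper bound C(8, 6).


Each vertex corresponds to some choice of n active constraints out of m, so the number of vertices is at most C(m, n) = m! / (n!(m-n)!).
m = 8, n = 6
Numerator: 8 * 7 * 6 * 5 * 4 * 3
Denominator: 6! = 720
C(8, 6) = 28


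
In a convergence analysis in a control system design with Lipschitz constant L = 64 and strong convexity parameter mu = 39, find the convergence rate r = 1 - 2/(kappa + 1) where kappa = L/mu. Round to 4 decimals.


Step 1: Compute the condition number.
kappa = L/mu = 64/39 = 1.641
Step 2: Compute the convergence rate.
r = 1 - 2/(kappa + 1) = 1 - 2*mu/(L + mu) = (L - mu)/(L + mu) = 25/103 = 0.2427


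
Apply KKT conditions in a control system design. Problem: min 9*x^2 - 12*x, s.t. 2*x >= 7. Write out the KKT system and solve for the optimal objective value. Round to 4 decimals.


Step 1: Try lambda = 0 (constraint inactive).
x_unc = 12/(2*9) = 0.6667
Check: 2*0.6667 = 1.3334 < 7 -- violated!
Step 2: Constraint must be active: 2*x = 7
x* = 7/2 = 3.5
lambda = (2*9*3.5 - 12)/2 = 25.5
Step 3: Compute optimal value.
f(x*) = 9*3.5^2 - 12*3.5 = 68.25


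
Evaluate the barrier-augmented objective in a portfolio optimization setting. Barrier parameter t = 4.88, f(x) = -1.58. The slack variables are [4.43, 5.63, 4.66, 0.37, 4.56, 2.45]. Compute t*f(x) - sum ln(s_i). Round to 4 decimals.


Step 1: Compute log-barrier.
ln values: [1.4884, 1.7281, 1.539, -0.9943, 1.5173, 0.8961]
phi = -(1.4884 + 1.7281 + 1.539 - 0.9943 + 1.5173 + 0.8961) = -6.1747
Step 2: Compute augmented objective.
t*f(x) = 4.88*-1.58 = -7.7104
Total = -7.7104 - 6.1747 = -13.8851


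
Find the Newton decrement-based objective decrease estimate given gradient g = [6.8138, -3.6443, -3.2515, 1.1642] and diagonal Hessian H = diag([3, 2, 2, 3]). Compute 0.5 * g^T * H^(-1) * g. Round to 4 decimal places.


Step 1: H is diagonal, so H^(-1) * g = [2.2713, -1.8222, -1.6258, 0.3881].
Step 2: g^T H^(-1) g = sum_i g_i^2 / H_ii
  = (6.8138)^2/3 + (-3.6443)^2/2 + (-3.2515)^2/2 + (1.1642)^2/3
  = 15.476 + 6.6405 + 5.2861 + 0.4518 = 27.8543
Step 3: Objective decrease = 0.5 * g^T H^(-1) g = 13.9272


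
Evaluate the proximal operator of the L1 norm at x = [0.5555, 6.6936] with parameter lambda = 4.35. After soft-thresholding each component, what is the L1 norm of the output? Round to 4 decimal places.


Soft-thresholding with lambda = 4.35:
prox(0.5555) = sign(0.5555)*max(|0.5555| - 4.35, 0) = 0.0
prox(6.6936) = sign(6.6936)*max(|6.6936| - 4.35, 0) = 2.3436
prox(x) = [0.0, 2.3436]
||prox(x)||_1 = 0.0 + 2.3436 = 2.3436


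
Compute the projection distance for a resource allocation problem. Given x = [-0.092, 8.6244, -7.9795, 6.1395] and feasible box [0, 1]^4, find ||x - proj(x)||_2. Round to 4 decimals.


Project each component onto [0, 1].
clip(-0.092) = 0.0, clip(8.6244) = 1.0, clip(-7.9795) = 0.0, clip(6.1395) = 1.0
Projection = [0.0, 1.0, 0.0, 1.0]
Squared diffs: [0.0085, 58.1315, 63.6724, 26.4145]
Distance = sqrt(148.2269) = 12.1748


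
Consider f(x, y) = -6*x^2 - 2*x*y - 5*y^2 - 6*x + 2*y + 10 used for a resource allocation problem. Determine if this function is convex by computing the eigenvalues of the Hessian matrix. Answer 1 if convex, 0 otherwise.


The Hessian of f(x,y) = -6*x^2 - 2*x*y - 5*y^2 - 6*x + 2*y + 10 is:
H = [[-12, -2], [-2, -10]]
Trace = -12 - 10 = -22
Determinant = -12*-10 - (-2)^2 = 116
Discriminant = (-22)^2 - 4*116 = 20.0
Eigenvalues: lambda_1 = -13.2361, lambda_2 = -8.7639
The function is not convex.

0


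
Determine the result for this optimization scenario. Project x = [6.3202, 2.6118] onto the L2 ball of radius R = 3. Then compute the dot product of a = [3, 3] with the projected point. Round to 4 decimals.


Step 1: Compute ||x|| (intermediates to 6 decimals).
||x|| = sqrt(6.3202^2 + 2.6118^2) = 6.838598
Step 2: Project.
Since ||x|| > R, scale = R/||x|| = 3/6.838598 = 0.438686, proj(x) = scale * x
proj(x) = [2.772583, 1.14576]
Step 3: Dot product.
a^T * proj(x) = 3*2.772583 + 3*1.14576 = 11.755


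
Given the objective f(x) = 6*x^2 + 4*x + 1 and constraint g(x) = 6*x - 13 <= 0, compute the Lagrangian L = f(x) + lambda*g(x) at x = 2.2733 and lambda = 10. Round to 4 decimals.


Step 1: Evaluate f(x).
f(2.2733) = 6*2.2733^2 + 4*2.2733 + 1 = 41.1006
Step 2: Evaluate g(x).
g(2.2733) = 6*2.2733 - 13 = 0.6398
Step 3: Compute Lagrangian.
L = 41.1006 + 10*0.6398 = 47.4986


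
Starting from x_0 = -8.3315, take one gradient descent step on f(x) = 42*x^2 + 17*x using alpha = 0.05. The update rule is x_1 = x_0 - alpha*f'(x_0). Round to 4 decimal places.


We compute the gradient at x_0 and apply the update.
f'(x) = 84*x + 17
f'(-8.3315) = 84*-8.3315 + 17 = -682.846
x_1 = -8.3315 - 0.05*-682.846 = 25.8108


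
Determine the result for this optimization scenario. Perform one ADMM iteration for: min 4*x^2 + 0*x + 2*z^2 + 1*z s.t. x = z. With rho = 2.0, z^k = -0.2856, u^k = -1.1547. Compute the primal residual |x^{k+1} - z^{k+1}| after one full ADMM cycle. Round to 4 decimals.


ADMM iteration with rho = 2.0, z^k = -0.2856, u^k = -1.1547
Step 1: x-update.
Minimize 4*x^2 + 0*x + (2.0/2)*(x + 0.2856 - 1.1547)^2
FOC: (2*4 + 2.0)*x = 0 + 2.0*(-0.2856 + 1.1547)
x^{k+1} = 0.1738
Step 2: z-update.
Minimize 2*z^2 + 1*z + (2.0/2)*(0.1738 - z - 1.1547)^2
FOC: (2*2 + 2.0)*z = -1 + 2.0*(0.1738 - 1.1547)
z^{k+1} = -0.4936
Step 3: u-update.
u^{k+1} = -1.1547 + 0.1738 + 0.4936 = -0.4873
Step 4: Primal residual = |0.1738 + 0.4936| = 0.6674


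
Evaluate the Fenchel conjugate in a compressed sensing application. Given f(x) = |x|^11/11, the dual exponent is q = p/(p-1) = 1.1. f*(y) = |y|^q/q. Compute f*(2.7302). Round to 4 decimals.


The conjugate exponent q satisfies 1/p + 1/q = 1.
p = 11, so q = 11/(11 - 1) = 1.1
|y|^q = 2.7302^1.1 = 3.0187
f*(2.7302) = 3.0187 / 1.1 = 2.7442


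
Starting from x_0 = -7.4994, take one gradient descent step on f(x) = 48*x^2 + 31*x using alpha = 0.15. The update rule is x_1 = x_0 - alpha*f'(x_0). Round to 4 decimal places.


We compute the gradient at x_0 and apply the update.
f'(x) = 96*x + 31
f'(-7.4994) = 96*-7.4994 + 31 = -688.9424
x_1 = -7.4994 - 0.15*-688.9424 = 95.842


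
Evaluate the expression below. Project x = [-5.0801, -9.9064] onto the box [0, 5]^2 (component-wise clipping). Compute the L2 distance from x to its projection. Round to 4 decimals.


Project each component onto [0, 5].
clip(-5.0801) = 0.0, clip(-9.9064) = 0.0
Projection = [0.0, 0.0]
Squared diffs: [25.8074, 98.1368]
Distance = sqrt(123.9442) = 11.133


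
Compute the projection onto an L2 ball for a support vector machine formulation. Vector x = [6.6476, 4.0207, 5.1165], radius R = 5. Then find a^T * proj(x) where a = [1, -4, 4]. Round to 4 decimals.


Step 1: Compute ||x|| (intermediates to 6 decimals).
||x|| = sqrt(6.6476^2 + 4.0207^2 + 5.1165^2) = 9.302429
Step 2: Project.
Since ||x|| > R, scale = R/||x|| = 5/9.302429 = 0.537494, proj(x) = scale * x
proj(x) = [3.573045, 2.161102, 2.750088]
Step 3: Dot product.
a^T * proj(x) = 1*3.573045 - 4*2.161102 + 4*2.750088 = 5.929


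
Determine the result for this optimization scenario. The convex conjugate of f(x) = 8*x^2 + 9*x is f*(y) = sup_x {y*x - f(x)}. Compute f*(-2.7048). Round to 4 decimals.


f*(y) = sup_x {y*x - a*x^2 - b*x} = sup_x {(y-b)*x - a*x^2}
FOC: (y - b) - 2a*x = 0 => x* = (y - b)/(2a)
x* = (-2.7048 - 9)/(2*8) = -0.7316
f*(-2.7048) = (y-b)^2/(4a) = (-2.7048 - 9)^2/(4*8)
= 137.0023/32 = 4.2813


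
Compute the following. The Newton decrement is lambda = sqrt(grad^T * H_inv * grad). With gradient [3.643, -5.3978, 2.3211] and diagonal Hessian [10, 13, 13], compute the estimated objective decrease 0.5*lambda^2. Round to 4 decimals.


Step 1: H is diagonal, so H^(-1) * g = [0.3643, -0.4152, 0.1785].
Step 2: g^T H^(-1) g = sum_i g_i^2 / H_ii
  = (3.643)^2/10 + (-5.3978)^2/13 + (2.3211)^2/13
  = 1.3271 + 2.2412 + 0.4144 = 3.9828
Step 3: Objective decrease = 0.5 * g^T H^(-1) g = 1.9914


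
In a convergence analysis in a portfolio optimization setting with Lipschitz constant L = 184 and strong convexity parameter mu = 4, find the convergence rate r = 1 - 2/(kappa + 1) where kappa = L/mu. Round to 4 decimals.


Step 1: Compute the condition number.
kappa = L/mu = 184/4 = 46.0
Step 2: Compute the convergence rate.
r = 1 - 2/(kappa + 1) = 1 - 2*mu/(L + mu) = (L - mu)/(L + mu) = 180/188 = 0.9574


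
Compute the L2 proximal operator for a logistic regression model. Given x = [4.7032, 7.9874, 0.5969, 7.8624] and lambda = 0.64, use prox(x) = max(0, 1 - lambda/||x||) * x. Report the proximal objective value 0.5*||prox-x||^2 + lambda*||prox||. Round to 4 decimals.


Step 1: Compute ||x||.
||x|| = 12.1693
Step 2: Compute scaling factor.
scale = max(0, 1 - 0.64/12.1693) = 0.9474
Step 3: prox(x) = [4.4559, 7.5673, 0.5655, 7.4489]
||prox(x)|| = 11.5293
Step 4: Proximal objective.
0.5*||prox-x||^2 = 0.2048
lambda*||prox|| = 7.3788
Total = 7.5836


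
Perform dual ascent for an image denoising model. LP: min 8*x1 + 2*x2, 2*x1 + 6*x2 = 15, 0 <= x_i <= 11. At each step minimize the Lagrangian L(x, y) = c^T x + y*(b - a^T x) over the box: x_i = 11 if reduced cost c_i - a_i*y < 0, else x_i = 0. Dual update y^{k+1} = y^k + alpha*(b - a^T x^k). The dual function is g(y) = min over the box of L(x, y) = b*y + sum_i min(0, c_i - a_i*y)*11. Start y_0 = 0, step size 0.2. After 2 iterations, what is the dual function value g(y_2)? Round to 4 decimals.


Dual ascent for LP: min 8*x1 + 2*x2, 2*x1 + 6*x2 = 15, 0 <= x_i <= 11
Step 1: y^k = 0.0, reduced costs: (8.0, 2.0)
  x^k = (0.0, 0.0), subgradient = b - a^T x = 15.0
  y^{k+1} = 0.0 + 0.2*15.0 = 3.0
Step 2: y^k = 3.0, reduced costs: (2.0, -16.0)
  x^k = (0.0, 11.0), subgradient = b - a^T x = -51.0
  y^{k+1} = 3.0 + 0.2*-51.0 = -7.2
Dual objective at y_2 = -7.2: reduced costs (22.4, 45.2), box minimizer x = (0.0, 0.0)
g(y_2) = b*y + (c1 - a1*y)*x1 + (c2 - a2*y)*x2 = 15*(-7.2) + 22.4*0.0 + 45.2*0.0 = -108.0 + 0.0 + 0.0 = -108.0


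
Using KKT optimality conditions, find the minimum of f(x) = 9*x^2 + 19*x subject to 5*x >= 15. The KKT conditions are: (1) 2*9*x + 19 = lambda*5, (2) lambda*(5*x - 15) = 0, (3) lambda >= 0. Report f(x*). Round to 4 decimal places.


Step 1: Try lambda = 0 (constraint inactive).
x_unc = -19/(2*9) = -1.0556
Check: 5*-1.0556 = -5.278 < 15 -- violated!
Step 2: Constraint must be active: 5*x = 15
x* = 15/5 = 3.0
lambda = (2*9*3.0 + 19)/5 = 14.6
Step 3: Compute optimal value.
f(x*) = 9*3.0^2 + 19*3.0 = 138.0


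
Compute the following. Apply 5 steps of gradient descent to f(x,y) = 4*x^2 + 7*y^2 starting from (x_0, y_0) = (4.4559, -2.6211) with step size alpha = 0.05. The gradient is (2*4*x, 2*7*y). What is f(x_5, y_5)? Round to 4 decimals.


Gradient descent on f(x,y) = 4*x^2 + 7*y^2.
Starting point: (4.4559, -2.6211), alpha = 0.05
Step 1: grad_x = 2*4*4.4559 = 35.6472, grad_y = 2*7*-2.6211 = -36.6954
  x_1 = 4.4559 - 0.05*35.6472 = 2.6735
  y_1 = -2.6211 - 0.05*-36.6954 = -0.7863
Step 2: grad_x = 2*4*2.6735 = 21.3883, grad_y = 2*7*-0.7863 = -11.0086
  x_2 = 2.6735 - 0.05*21.3883 = 1.6041
  y_2 = -0.7863 - 0.05*-11.0086 = -0.2359
Step 3: grad_x = 2*4*1.6041 = 12.833, grad_y = 2*7*-0.2359 = -3.3026
  x_3 = 1.6041 - 0.05*12.833 = 0.9625
  y_3 = -0.2359 - 0.05*-3.3026 = -0.0708
Step 4: grad_x = 2*4*0.9625 = 7.6998, grad_y = 2*7*-0.0708 = -0.9908
  x_4 = 0.9625 - 0.05*7.6998 = 0.5775
  y_4 = -0.0708 - 0.05*-0.9908 = -0.0212
Step 5: grad_x = 2*4*0.5775 = 4.6199, grad_y = 2*7*-0.0212 = -0.2972
  x_5 = 0.5775 - 0.05*4.6199 = 0.3465
  y_5 = -0.0212 - 0.05*-0.2972 = -0.0064
f(0.3465, -0.0064) = 4*0.3465^2 + 7*(-0.0064)^2 = 0.4805


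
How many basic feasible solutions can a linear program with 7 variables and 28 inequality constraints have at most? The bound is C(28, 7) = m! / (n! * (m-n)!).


Each vertex corresponds to some choice of n active constraints out of m, so the number of vertices is at most C(m, n) = m! / (n!(m-n)!).
m = 28, n = 7
Numerator: 28 * 27 * 26 * 25 * 24 * 23 * 22
Denominator: 7! = 5040
C(28, 7) = 1184040


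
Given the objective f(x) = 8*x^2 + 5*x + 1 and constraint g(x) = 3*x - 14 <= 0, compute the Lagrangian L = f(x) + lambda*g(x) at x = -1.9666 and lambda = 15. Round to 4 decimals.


Step 1: Evaluate f(x).
f(-1.9666) = 8*(-1.9666)^2 + 5*(-1.9666) + 1 = 22.1071
Step 2: Evaluate g(x).
g(-1.9666) = 3*-1.9666 - 14 = -19.8998
Step 3: Compute Lagrangian.
L = 22.1071 + 15*-19.8998 = -276.3899


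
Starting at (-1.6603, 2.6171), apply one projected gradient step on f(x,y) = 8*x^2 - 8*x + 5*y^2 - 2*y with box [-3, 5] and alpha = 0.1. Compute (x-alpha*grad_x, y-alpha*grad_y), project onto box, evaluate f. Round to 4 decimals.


Step 1: Compute gradient at (-1.6603, 2.6171).
grad_x = 2*8*-1.6603 - 8 = -34.5648
grad_y = 2*5*2.6171 - 2 = 24.171
Step 2: Gradient step.
x_raw = -1.6603 - 0.1*-34.5648 = 1.7962
y_raw = 2.6171 - 0.1*24.171 = 0.2
Step 3: Project onto [-3, 5].
x_proj = clip(1.7962) = 1.7962
y_proj = clip(0.2) = 0.2
Step 4: Evaluate f.
f(1.7962, 0.2) = 11.2407


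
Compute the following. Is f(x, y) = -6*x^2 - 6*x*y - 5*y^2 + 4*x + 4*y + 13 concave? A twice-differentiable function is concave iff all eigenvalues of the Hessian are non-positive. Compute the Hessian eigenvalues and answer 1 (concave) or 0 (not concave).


The Hessian of f(x,y) = -6*x^2 - 6*x*y - 5*y^2 + 4*x + 4*y + 13 is:
H = [[-12, -6], [-6, -10]]
Trace = -12 - 10 = -22
Determinant = -12*-10 - (-6)^2 = 84
Discriminant = (-22)^2 - 4*84 = 148.0
Eigenvalues: lambda_1 = -17.0828, lambda_2 = -4.9172
The function is concave.

1


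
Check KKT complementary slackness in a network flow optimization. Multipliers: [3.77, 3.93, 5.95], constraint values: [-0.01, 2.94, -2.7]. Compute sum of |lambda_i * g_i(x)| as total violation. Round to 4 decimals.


KKT complementary slackness check:
lambda_1 * g_1 = 3.77 * -0.01 = -0.0377
lambda_2 * g_2 = 3.93 * 2.94 = 11.5542
lambda_3 * g_3 = 5.95 * -2.7 = -16.065
Total violation = 0.0377 + 11.5542 + 16.065 = 27.6569


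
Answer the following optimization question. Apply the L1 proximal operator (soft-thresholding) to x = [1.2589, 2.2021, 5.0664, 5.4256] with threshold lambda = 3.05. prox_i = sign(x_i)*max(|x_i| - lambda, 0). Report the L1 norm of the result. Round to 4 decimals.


Soft-thresholding with lambda = 3.05:
prox(1.2589) = sign(1.2589)*max(|1.2589| - 3.05, 0) = 0.0
prox(2.2021) = sign(2.2021)*max(|2.2021| - 3.05, 0) = 0.0
prox(5.0664) = sign(5.0664)*max(|5.0664| - 3.05, 0) = 2.0164
prox(5.4256) = sign(5.4256)*max(|5.4256| - 3.05, 0) = 2.3756
prox(x) = [0.0, 0.0, 2.0164, 2.3756]
||prox(x)||_1 = 0.0 + 0.0 + 2.0164 + 2.3756 = 4.392


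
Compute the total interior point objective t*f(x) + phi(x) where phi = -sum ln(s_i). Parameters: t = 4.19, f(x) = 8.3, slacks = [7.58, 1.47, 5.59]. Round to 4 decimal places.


Step 1: Compute log-barrier.
ln values: [2.0255, 0.3853, 1.721]
phi = -(2.0255 + 0.3853 + 1.721) = -4.1318
Step 2: Compute augmented objective.
t*f(x) = 4.19*8.3 = 34.777
Total = 34.777 - 4.1318 = 30.6452


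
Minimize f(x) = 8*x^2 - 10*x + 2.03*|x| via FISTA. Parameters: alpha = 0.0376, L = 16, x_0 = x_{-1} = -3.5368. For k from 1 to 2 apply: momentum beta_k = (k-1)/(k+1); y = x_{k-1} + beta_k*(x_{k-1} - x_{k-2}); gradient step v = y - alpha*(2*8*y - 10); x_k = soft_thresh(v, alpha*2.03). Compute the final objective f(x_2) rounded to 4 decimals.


FISTA on f(x) = 8*x^2 - 10*x + 2.03*|x|
L = 16, alpha = 0.0376
Iteration 1: beta = 0.0, y = -3.5368 + 0.0*(-3.5368 + 3.5368) = -3.5368
  grad(y) = -66.5888, v = y - alpha*grad = -1.0331
  prox(v) = soft_thresh(-1.0331, 0.0763) = -0.9567
Iteration 2: beta = 0.3333, y = -0.9567 + 0.3333*(-0.9567 + 3.5368) = -0.0967
  grad(y) = -11.5474, v = y - alpha*grad = 0.3375
  prox(v) = soft_thresh(0.3375, 0.0763) = 0.2611
f(x_2) = 8*0.2611^2 - 10*0.2611 + 2.03*|0.2611| = -1.5357


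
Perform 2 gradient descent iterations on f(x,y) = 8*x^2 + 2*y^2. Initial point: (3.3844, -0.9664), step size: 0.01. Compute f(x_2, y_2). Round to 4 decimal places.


Gradient descent on f(x,y) = 8*x^2 + 2*y^2.
Starting point: (3.3844, -0.9664), alpha = 0.01
Step 1: grad_x = 2*8*3.3844 = 54.1504, grad_y = 2*2*-0.9664 = -3.8656
  x_1 = 3.3844 - 0.01*54.1504 = 2.8429
  y_1 = -0.9664 - 0.01*-3.8656 = -0.9277
Step 2: grad_x = 2*8*2.8429 = 45.4863, grad_y = 2*2*-0.9277 = -3.711
  x_2 = 2.8429 - 0.01*45.4863 = 2.388
  y_2 = -0.9277 - 0.01*-3.711 = -0.8906
f(2.388, -0.8906) = 8*2.388^2 + 2*(-0.8906)^2 = 47.2081


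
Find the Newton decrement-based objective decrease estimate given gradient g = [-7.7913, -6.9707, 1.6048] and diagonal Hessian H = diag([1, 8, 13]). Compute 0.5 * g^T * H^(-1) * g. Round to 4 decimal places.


Step 1: H is diagonal, so H^(-1) * g = [-7.7913, -0.8713, 0.1234].
Step 2: g^T H^(-1) g = sum_i g_i^2 / H_ii
  = (-7.7913)^2/1 + (-6.9707)^2/8 + (1.6048)^2/13
  = 60.7044 + 6.0738 + 0.1981 = 66.9763
Step 3: Objective decrease = 0.5 * g^T H^(-1) g = 33.4881


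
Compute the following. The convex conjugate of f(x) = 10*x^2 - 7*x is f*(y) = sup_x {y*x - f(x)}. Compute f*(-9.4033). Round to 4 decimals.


f*(y) = sup_x {y*x - a*x^2 - b*x} = sup_x {(y-b)*x - a*x^2}
FOC: (y - b) - 2a*x = 0 => x* = (y - b)/(2a)
x* = (-9.4033 + 7)/(2*10) = -0.1202
f*(-9.4033) = (y-b)^2/(4a) = (-9.4033 + 7)^2/(4*10)
= 5.7759/40 = 0.1444


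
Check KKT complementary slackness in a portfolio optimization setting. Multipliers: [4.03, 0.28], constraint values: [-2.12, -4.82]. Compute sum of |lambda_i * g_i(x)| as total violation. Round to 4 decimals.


KKT complementary slackness check:
lambda_1 * g_1 = 4.03 * -2.12 = -8.5436
lambda_2 * g_2 = 0.28 * -4.82 = -1.3496
Total violation = 8.5436 + 1.3496 = 9.8932


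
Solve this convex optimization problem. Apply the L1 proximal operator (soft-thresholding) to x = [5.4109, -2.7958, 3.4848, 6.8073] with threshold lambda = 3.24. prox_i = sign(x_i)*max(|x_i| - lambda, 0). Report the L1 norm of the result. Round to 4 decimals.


Soft-thresholding with lambda = 3.24:
prox(5.4109) = sign(5.4109)*max(|5.4109| - 3.24, 0) = 2.1709
prox(-2.7958) = sign(-2.7958)*max(|-2.7958| - 3.24, 0) = 0.0
prox(3.4848) = sign(3.4848)*max(|3.4848| - 3.24, 0) = 0.2448
prox(6.8073) = sign(6.8073)*max(|6.8073| - 3.24, 0) = 3.5673
prox(x) = [2.1709, 0.0, 0.2448, 3.5673]
||prox(x)||_1 = 2.1709 + 0.0 + 0.2448 + 3.5673 = 5.983


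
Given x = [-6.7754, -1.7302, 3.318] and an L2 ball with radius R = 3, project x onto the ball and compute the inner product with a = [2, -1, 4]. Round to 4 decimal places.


Step 1: Compute ||x|| (intermediates to 6 decimals).
||x|| = sqrt((-6.7754)^2 + (-1.7302)^2 + 3.318^2) = 7.740075
Step 2: Project.
Since ||x|| > R, scale = R/||x|| = 3/7.740075 = 0.387593, proj(x) = scale * x
proj(x) = [-2.626098, -0.670613, 1.286034]
Step 3: Dot product.
a^T * proj(x) = 2*(-2.626098) - 1*(-0.670613) + 4*1.286034 = 0.5626


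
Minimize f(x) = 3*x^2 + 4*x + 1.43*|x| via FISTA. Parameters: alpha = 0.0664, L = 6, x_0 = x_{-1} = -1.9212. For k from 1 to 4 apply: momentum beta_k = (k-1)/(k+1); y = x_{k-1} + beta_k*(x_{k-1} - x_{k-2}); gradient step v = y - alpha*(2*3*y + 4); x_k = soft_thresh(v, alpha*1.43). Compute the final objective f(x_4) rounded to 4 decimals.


FISTA on f(x) = 3*x^2 + 4*x + 1.43*|x|
L = 6, alpha = 0.0664
Iteration 1: beta = 0.0, y = -1.9212 + 0.0*(-1.9212 + 1.9212) = -1.9212
  grad(y) = -7.5272, v = y - alpha*grad = -1.4214
  prox(v) = soft_thresh(-1.4214, 0.095) = -1.3264
Iteration 2: beta = 0.3333, y = -1.3264 + 0.3333*(-1.3264 + 1.9212) = -1.1282
  grad(y) = -2.7691, v = y - alpha*grad = -0.9443
  prox(v) = soft_thresh(-0.9443, 0.095) = -0.8494
Iteration 3: beta = 0.5, y = -0.8494 + 0.5*(-0.8494 + 1.3264) = -0.6108
  grad(y) = 0.335, v = y - alpha*grad = -0.6331
  prox(v) = soft_thresh(-0.6331, 0.095) = -0.5381
Iteration 4: beta = 0.6, y = -0.5381 + 0.6*(-0.5381 + 0.8494) = -0.3514
  grad(y) = 1.8917, v = y - alpha*grad = -0.477
  prox(v) = soft_thresh(-0.477, 0.095) = -0.382
f(x_4) = 3*(-0.382)^2 + 4*(-0.382) + 1.43*|-0.382| = -0.544


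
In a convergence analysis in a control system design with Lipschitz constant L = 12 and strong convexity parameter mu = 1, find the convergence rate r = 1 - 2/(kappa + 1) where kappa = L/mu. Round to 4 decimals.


Step 1: Compute the condition number.
kappa = L/mu = 12/1 = 12.0
Step 2: Compute the convergence rate.
r = 1 - 2/(kappa + 1) = 1 - 2*mu/(L + mu) = (L - mu)/(L + mu) = 11/13 = 0.8462


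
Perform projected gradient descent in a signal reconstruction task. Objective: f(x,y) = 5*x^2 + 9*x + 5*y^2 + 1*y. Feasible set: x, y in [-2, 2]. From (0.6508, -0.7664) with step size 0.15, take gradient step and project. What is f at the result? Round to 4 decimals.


Step 1: Compute gradient at (0.6508, -0.7664).
grad_x = 2*5*0.6508 + 9 = 15.508
grad_y = 2*5*-0.7664 + 1 = -6.664
Step 2: Gradient step.
x_raw = 0.6508 - 0.15*15.508 = -1.6754
y_raw = -0.7664 - 0.15*-6.664 = 0.2332
Step 3: Project onto [-2, 2].
x_proj = clip(-1.6754) = -1.6754
y_proj = clip(0.2332) = 0.2332
Step 4: Evaluate f.
f(-1.6754, 0.2332) = -0.5387


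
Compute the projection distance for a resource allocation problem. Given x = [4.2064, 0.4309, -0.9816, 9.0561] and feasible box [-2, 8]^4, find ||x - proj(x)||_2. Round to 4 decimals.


Project each component onto [-2, 8].
clip(4.2064) = 4.2064, clip(0.4309) = 0.4309, clip(-0.9816) = -0.9816, clip(9.0561) = 8.0
Projection = [4.2064, 0.4309, -0.9816, 8.0]
Squared diffs: [0.0, 0.0, 0.0, 1.1153]
Distance = sqrt(1.1153) = 1.0561


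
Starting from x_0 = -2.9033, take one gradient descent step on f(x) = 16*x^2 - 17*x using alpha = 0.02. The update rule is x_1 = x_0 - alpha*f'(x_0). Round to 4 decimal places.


We compute the gradient at x_0 and apply the update.
f'(x) = 32*x - 17
f'(-2.9033) = 32*-2.9033 - 17 = -109.9056
x_1 = -2.9033 - 0.02*-109.9056 = -0.7052


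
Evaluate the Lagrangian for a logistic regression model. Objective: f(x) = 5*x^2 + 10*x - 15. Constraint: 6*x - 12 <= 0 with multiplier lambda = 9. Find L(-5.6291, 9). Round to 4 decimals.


Step 1: Evaluate f(x).
f(-5.6291) = 5*(-5.6291)^2 + 10*(-5.6291) - 15 = 87.1428
Step 2: Evaluate g(x).
g(-5.6291) = 6*-5.6291 - 12 = -45.7746
Step 3: Compute Lagrangian.
L = 87.1428 + 9*-45.7746 = -324.8286


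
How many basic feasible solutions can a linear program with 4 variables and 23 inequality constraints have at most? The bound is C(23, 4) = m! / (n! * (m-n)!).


Each vertex corresponds to some choice of n active constraints out of m, so the number of vertices is at most C(m, n) = m! / (n!(m-n)!).
m = 23, n = 4
Numerator: 23 * 22 * 21 * 20
Denominator: 4! = 24
C(23, 4) = 8855


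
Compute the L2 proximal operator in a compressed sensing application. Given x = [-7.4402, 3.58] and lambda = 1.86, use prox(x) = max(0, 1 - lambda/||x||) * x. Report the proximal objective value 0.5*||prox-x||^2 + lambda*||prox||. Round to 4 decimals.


Step 1: Compute ||x||.
||x|| = 8.2567
Step 2: Compute scaling factor.
scale = max(0, 1 - 1.86/8.2567) = 0.7747
Step 3: prox(x) = [-5.7641, 2.7735]
||prox(x)|| = 6.3967
Step 4: Proximal objective.
0.5*||prox-x||^2 = 1.7298
lambda*||prox|| = 11.8979
Total = 13.6276


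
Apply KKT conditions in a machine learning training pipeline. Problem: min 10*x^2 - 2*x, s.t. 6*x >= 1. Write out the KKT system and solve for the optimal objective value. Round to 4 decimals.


Step 1: Try lambda = 0 (constraint inactive).
x_unc = 2/(2*10) = 0.1
Check: 6*0.1 = 0.6 < 1 -- violated!
Step 2: Constraint must be active: 6*x = 1
x* = 1/6 = 0.1667 (rounded; the exact value 1/6 is used below)
lambda = (2*10*(1/6) - 2)/6 = 0.2222
Step 3: Compute optimal value.
f(x*) = 10*(1/6)^2 - 2*(1/6) = -0.0556


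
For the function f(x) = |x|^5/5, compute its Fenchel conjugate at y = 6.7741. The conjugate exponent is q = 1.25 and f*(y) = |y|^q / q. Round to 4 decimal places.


The conjugate exponent q satisfies 1/p + 1/q = 1.
p = 5, so q = 5/(5 - 1) = 1.25
|y|^q = 6.7741^1.25 = 10.9286
f*(6.7741) = 10.9286 / 1.25 = 8.7429


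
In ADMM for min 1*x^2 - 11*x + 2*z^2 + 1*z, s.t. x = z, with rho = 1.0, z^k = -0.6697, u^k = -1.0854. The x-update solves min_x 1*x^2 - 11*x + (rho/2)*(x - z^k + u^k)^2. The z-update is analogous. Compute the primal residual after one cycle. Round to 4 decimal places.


ADMM iteration with rho = 1.0, z^k = -0.6697, u^k = -1.0854
Step 1: x-update.
Minimize 1*x^2 - 11*x + (1.0/2)*(x + 0.6697 - 1.0854)^2
FOC: (2*1 + 1.0)*x = 11 + 1.0*(-0.6697 + 1.0854)
x^{k+1} = 3.8052
Step 2: z-update.
Minimize 2*z^2 + 1*z + (1.0/2)*(3.8052 - z - 1.0854)^2
FOC: (2*2 + 1.0)*z = -1 + 1.0*(3.8052 - 1.0854)
z^{k+1} = 0.344
Step 3: u-update.
u^{k+1} = -1.0854 + 3.8052 - 0.344 = 2.3759
Step 4: Primal residual = |3.8052 - 0.344| = 3.4613


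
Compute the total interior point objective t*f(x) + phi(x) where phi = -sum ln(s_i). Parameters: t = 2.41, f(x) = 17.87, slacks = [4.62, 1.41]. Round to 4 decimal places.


Step 1: Compute log-barrier.
ln values: [1.5304, 0.3436]
phi = -(1.5304 + 0.3436) = -1.874
Step 2: Compute augmented objective.
t*f(x) = 2.41*17.87 = 43.0667
Total = 43.0667 - 1.874 = 41.1927


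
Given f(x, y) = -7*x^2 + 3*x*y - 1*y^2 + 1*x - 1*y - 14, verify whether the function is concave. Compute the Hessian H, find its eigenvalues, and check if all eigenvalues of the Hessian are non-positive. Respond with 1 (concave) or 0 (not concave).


The Hessian of f(x,y) = -7*x^2 + 3*x*y - 1*y^2 + 1*x - 1*y - 14 is:
H = [[-14, 3], [3, -2]]
Trace = -14 - 2 = -16
Determinant = -14*-2 - (3)^2 = 19
Discriminant = (-16)^2 - 4*19 = 180.0
Eigenvalues: lambda_1 = -14.7082, lambda_2 = -1.2918
The function is concave.

1


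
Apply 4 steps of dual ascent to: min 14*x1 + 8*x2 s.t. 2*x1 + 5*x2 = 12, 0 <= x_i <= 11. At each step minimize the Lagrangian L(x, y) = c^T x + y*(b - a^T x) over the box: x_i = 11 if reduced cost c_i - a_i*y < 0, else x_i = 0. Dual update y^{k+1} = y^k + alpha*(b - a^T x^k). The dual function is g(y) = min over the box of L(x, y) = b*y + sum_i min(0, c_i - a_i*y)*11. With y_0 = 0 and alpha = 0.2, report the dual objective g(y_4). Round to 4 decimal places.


Dual ascent for LP: min 14*x1 + 8*x2, 2*x1 + 5*x2 = 12, 0 <= x_i <= 11
Step 1: y^k = 0.0, reduced costs: (14.0, 8.0)
  x^k = (0.0, 0.0), subgradient = b - a^T x = 12.0
  y^{k+1} = 0.0 + 0.2*12.0 = 2.4
Step 2: y^k = 2.4, reduced costs: (9.2, -4.0)
  x^k = (0.0, 11.0), subgradient = b - a^T x = -43.0
  y^{k+1} = 2.4 + 0.2*-43.0 = -6.2
Step 3: y^k = -6.2, reduced costs: (26.4, 39.0)
  x^k = (0.0, 0.0), subgradient = b - a^T x = 12.0
  y^{k+1} = -6.2 + 0.2*12.0 = -3.8
Step 4: y^k = -3.8, reduced costs: (21.6, 27.0)
  x^k = (0.0, 0.0), subgradient = b - a^T x = 12.0
  y^{k+1} = -3.8 + 0.2*12.0 = -1.4
Dual objective at y_4 = -1.4: reduced costs (16.8, 15.0), box minimizer x = (0.0, 0.0)
g(y_4) = b*y + (c1 - a1*y)*x1 + (c2 - a2*y)*x2 = 12*(-1.4) + 16.8*0.0 + 15.0*0.0 = -16.8 + 0.0 + 0.0 = -16.8


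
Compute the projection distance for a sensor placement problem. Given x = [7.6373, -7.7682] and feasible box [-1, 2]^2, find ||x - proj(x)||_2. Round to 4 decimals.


Project each component onto [-1, 2].
clip(7.6373) = 2.0, clip(-7.7682) = -1.0
Projection = [2.0, -1.0]
Squared diffs: [31.7792, 45.8085]
Distance = sqrt(77.5877) = 8.8084


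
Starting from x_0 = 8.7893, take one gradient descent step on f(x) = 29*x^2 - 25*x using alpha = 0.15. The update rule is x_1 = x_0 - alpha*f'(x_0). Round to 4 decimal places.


We compute the gradient at x_0 and apply the update.
f'(x) = 58*x - 25
f'(8.7893) = 58*8.7893 - 25 = 484.7794
x_1 = 8.7893 - 0.15*484.7794 = -63.9276


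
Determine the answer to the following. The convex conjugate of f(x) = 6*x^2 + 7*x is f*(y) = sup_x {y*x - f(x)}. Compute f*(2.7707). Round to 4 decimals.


f*(y) = sup_x {y*x - a*x^2 - b*x} = sup_x {(y-b)*x - a*x^2}
FOC: (y - b) - 2a*x = 0 => x* = (y - b)/(2a)
x* = (2.7707 - 7)/(2*6) = -0.3524
f*(2.7707) = (y-b)^2/(4a) = (2.7707 - 7)^2/(4*6)
= 17.887/24 = 0.7453


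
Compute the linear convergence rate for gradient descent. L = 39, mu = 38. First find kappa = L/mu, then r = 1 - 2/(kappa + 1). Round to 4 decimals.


Step 1: Compute the condition number.
kappa = L/mu = 39/38 = 1.0263
Step 2: Compute the convergence rate.
r = 1 - 2/(kappa + 1) = 1 - 2*mu/(L + mu) = (L - mu)/(L + mu) = 1/77 = 0.013


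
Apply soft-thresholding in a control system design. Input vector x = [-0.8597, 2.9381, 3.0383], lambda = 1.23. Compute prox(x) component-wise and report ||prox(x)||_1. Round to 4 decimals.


Soft-thresholding with lambda = 1.23:
prox(-0.8597) = sign(-0.8597)*max(|-0.8597| - 1.23, 0) = 0.0
prox(2.9381) = sign(2.9381)*max(|2.9381| - 1.23, 0) = 1.7081
prox(3.0383) = sign(3.0383)*max(|3.0383| - 1.23, 0) = 1.8083
prox(x) = [0.0, 1.7081, 1.8083]
||prox(x)||_1 = 0.0 + 1.7081 + 1.8083 = 3.5164


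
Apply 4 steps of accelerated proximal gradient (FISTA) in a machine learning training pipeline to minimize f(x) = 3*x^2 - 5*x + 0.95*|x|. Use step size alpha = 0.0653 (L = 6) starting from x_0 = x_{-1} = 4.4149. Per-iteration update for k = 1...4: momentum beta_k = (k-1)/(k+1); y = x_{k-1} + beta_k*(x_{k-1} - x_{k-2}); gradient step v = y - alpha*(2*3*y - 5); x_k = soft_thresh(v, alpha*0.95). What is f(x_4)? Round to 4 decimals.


FISTA on f(x) = 3*x^2 - 5*x + 0.95*|x|
L = 6, alpha = 0.0653
Iteration 1: beta = 0.0, y = 4.4149 + 0.0*(4.4149 - 4.4149) = 4.4149
  grad(y) = 21.4894, v = y - alpha*grad = 3.0116
  prox(v) = soft_thresh(3.0116, 0.062) = 2.9496
Iteration 2: beta = 0.3333, y = 2.9496 + 0.3333*(2.9496 - 4.4149) = 2.4612
  grad(y) = 9.7671, v = y - alpha*grad = 1.8234
  prox(v) = soft_thresh(1.8234, 0.062) = 1.7614
Iteration 3: beta = 0.5, y = 1.7614 + 0.5*(1.7614 - 2.9496) = 1.1672
  grad(y) = 2.0033, v = y - alpha*grad = 1.0364
  prox(v) = soft_thresh(1.0364, 0.062) = 0.9744
Iteration 4: beta = 0.6, y = 0.9744 + 0.6*(0.9744 - 1.7614) = 0.5022
  grad(y) = -1.9869, v = y - alpha*grad = 0.6319
  prox(v) = soft_thresh(0.6319, 0.062) = 0.5699
f(x_4) = 3*0.5699^2 - 5*0.5699 + 0.95*|0.5699| = -1.3337


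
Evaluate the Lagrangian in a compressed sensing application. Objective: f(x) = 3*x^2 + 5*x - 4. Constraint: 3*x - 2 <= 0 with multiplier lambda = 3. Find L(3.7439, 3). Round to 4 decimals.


Step 1: Evaluate f(x).
f(3.7439) = 3*3.7439^2 + 5*3.7439 - 4 = 56.7699
Step 2: Evaluate g(x).
g(3.7439) = 3*3.7439 - 2 = 9.2317
Step 3: Compute Lagrangian.
L = 56.7699 + 3*9.2317 = 84.465


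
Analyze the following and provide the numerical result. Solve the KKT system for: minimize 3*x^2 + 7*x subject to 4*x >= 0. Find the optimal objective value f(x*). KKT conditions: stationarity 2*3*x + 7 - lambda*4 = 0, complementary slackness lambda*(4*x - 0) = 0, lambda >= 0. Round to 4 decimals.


Step 1: Try lambda = 0 (constraint inactive).
x_unc = -7/(2*3) = -1.1667
Check: 4*-1.1667 = -4.6668 < 0 -- violated!
Step 2: Constraint must be active: 4*x = 0
x* = 0/4 = 0.0
lambda = (2*3*0.0 + 7)/4 = 1.75
Step 3: Compute optimal value.
f(x*) = 3*0.0^2 + 7*0.0 = 0.0


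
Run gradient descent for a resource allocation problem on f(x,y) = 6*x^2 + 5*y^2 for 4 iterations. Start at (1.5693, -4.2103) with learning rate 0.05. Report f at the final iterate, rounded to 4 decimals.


Gradient descent on f(x,y) = 6*x^2 + 5*y^2.
Starting point: (1.5693, -4.2103), alpha = 0.05
Step 1: grad_x = 2*6*1.5693 = 18.8316, grad_y = 2*5*-4.2103 = -42.103
  x_1 = 1.5693 - 0.05*18.8316 = 0.6277
  y_1 = -4.2103 - 0.05*-42.103 = -2.1052
Step 2: grad_x = 2*6*0.6277 = 7.5326, grad_y = 2*5*-2.1052 = -21.0515
  x_2 = 0.6277 - 0.05*7.5326 = 0.2511
  y_2 = -2.1052 - 0.05*-21.0515 = -1.0526
Step 3: grad_x = 2*6*0.2511 = 3.0131, grad_y = 2*5*-1.0526 = -10.5258
  x_3 = 0.2511 - 0.05*3.0131 = 0.1004
  y_3 = -1.0526 - 0.05*-10.5258 = -0.5263
Step 4: grad_x = 2*6*0.1004 = 1.2052, grad_y = 2*5*-0.5263 = -5.2629
  x_4 = 0.1004 - 0.05*1.2052 = 0.0402
  y_4 = -0.5263 - 0.05*-5.2629 = -0.2631
f(0.0402, -0.2631) = 6*0.0402^2 + 5*(-0.2631)^2 = 0.3559


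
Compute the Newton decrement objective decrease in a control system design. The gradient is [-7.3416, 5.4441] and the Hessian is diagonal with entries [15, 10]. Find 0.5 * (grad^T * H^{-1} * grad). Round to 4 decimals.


Step 1: H is diagonal, so H^(-1) * g = [-0.4894, 0.5444].
Step 2: g^T H^(-1) g = sum_i g_i^2 / H_ii
  = (-7.3416)^2/15 + (5.4441)^2/10
  = 3.5933 + 2.9638 = 6.5571
Step 3: Objective decrease = 0.5 * g^T H^(-1) g = 3.2785


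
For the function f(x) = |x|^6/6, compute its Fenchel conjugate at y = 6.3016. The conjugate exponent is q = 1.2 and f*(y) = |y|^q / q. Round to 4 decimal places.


The conjugate exponent q satisfies 1/p + 1/q = 1.
p = 6, so q = 6/(6 - 1) = 1.2
|y|^q = 6.3016^1.2 = 9.1063
f*(6.3016) = 9.1063 / 1.2 = 7.5886


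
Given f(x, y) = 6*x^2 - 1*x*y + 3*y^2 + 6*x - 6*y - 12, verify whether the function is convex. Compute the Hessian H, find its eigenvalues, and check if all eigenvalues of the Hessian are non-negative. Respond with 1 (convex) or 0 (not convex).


The Hessian of f(x,y) = 6*x^2 - 1*x*y + 3*y^2 + 6*x - 6*y - 12 is:
H = [[12, -1], [-1, 6]]
Trace = 12 + 6 = 18
Determinant = 12*6 - (-1)^2 = 71
Discriminant = (18)^2 - 4*71 = 40.0
Eigenvalues: lambda_1 = 5.8377, lambda_2 = 12.1623
The function is convex.

1


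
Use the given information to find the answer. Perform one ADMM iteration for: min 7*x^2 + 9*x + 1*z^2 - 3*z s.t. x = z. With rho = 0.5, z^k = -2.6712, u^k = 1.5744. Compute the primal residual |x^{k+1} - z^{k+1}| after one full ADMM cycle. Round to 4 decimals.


ADMM iteration with rho = 0.5, z^k = -2.6712, u^k = 1.5744
Step 1: x-update.
Minimize 7*x^2 + 9*x + (0.5/2)*(x + 2.6712 + 1.5744)^2
FOC: (2*7 + 0.5)*x = -9 + 0.5*(-2.6712 - 1.5744)
x^{k+1} = -0.7671
Step 2: z-update.
Minimize 1*z^2 - 3*z + (0.5/2)*(-0.7671 - z + 1.5744)^2
FOC: (2*1 + 0.5)*z = 3 + 0.5*(-0.7671 + 1.5744)
z^{k+1} = 1.3615
Step 3: u-update.
u^{k+1} = 1.5744 - 0.7671 - 1.3615 = -0.5542
Step 4: Primal residual = |-0.7671 - 1.3615| = 2.1286


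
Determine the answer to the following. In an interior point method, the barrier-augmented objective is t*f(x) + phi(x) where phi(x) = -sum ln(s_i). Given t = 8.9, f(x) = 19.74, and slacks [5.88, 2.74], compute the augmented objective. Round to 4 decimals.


Step 1: Compute log-barrier.
ln values: [1.7716, 1.008]
phi = -(1.7716 + 1.008) = -2.7795
Step 2: Compute augmented objective.
t*f(x) = 8.9*19.74 = 175.686
Total = 175.686 - 2.7795 = 172.9065


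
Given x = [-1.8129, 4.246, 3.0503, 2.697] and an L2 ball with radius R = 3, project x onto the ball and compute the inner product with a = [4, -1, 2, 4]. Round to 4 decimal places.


Step 1: Compute ||x|| (intermediates to 6 decimals).
||x|| = sqrt((-1.8129)^2 + 4.246^2 + 3.0503^2 + 2.697^2) = 6.15575
Step 2: Project.
Since ||x|| > R, scale = R/||x|| = 3/6.15575 = 0.487349, proj(x) = scale * x
proj(x) = [-0.883515, 2.069284, 1.486561, 1.31438]
Step 3: Dot product.
a^T * proj(x) = 4*(-0.883515) - 1*2.069284 + 2*1.486561 + 4*1.31438 = 2.6273


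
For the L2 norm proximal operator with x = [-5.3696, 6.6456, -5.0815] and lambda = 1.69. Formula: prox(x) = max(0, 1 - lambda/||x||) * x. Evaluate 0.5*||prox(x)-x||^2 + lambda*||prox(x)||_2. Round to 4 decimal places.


Step 1: Compute ||x||.
||x|| = 9.9407
Step 2: Compute scaling factor.
scale = max(0, 1 - 1.69/9.9407) = 0.83
Step 3: prox(x) = [-4.4567, 5.5158, -4.2176]
||prox(x)|| = 8.2507
Step 4: Proximal objective.
0.5*||prox-x||^2 = 1.4281
lambda*||prox|| = 13.9437
Total = 15.3718


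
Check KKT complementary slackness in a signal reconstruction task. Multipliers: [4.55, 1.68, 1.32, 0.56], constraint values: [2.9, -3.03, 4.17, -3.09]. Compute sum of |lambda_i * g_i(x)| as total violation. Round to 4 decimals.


KKT complementary slackness check:
lambda_1 * g_1 = 4.55 * 2.9 = 13.195
lambda_2 * g_2 = 1.68 * -3.03 = -5.0904
lambda_3 * g_3 = 1.32 * 4.17 = 5.5044
lambda_4 * g_4 = 0.56 * -3.09 = -1.7304
Total violation = 13.195 + 5.0904 + 5.5044 + 1.7304 = 25.5202


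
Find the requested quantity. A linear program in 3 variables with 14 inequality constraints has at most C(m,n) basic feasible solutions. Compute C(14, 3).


Each vertex corresponds to some choice of n active constraints out of m, so the number of vertices is at most C(m, n) = m! / (n!(m-n)!).
m = 14, n = 3
Numerator: 14 * 13 * 12
Denominator: 3! = 6
C(14, 3) = 364


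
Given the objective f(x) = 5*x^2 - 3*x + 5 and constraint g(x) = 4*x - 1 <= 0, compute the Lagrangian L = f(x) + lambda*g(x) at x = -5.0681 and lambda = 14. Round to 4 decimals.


Step 1: Evaluate f(x).
f(-5.0681) = 5*(-5.0681)^2 - 3*(-5.0681) + 5 = 148.6325
Step 2: Evaluate g(x).
g(-5.0681) = 4*-5.0681 - 1 = -21.2724
Step 3: Compute Lagrangian.
L = 148.6325 + 14*-21.2724 = -149.1811


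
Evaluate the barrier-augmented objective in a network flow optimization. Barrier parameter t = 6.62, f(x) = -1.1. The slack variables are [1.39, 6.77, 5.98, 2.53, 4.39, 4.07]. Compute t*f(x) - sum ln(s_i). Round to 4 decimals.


Step 1: Compute log-barrier.
ln values: [0.3293, 1.9125, 1.7884, 0.9282, 1.4793, 1.4036]
phi = -(0.3293 + 1.9125 + 1.7884 + 0.9282 + 1.4793 + 1.4036) = -7.8414
Step 2: Compute augmented objective.
t*f(x) = 6.62*-1.1 = -7.282
Total = -7.282 - 7.8414 = -15.1234


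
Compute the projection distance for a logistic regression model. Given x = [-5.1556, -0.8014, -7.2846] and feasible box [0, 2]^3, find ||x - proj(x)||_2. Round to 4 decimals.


Project each component onto [0, 2].
clip(-5.1556) = 0.0, clip(-0.8014) = 0.0, clip(-7.2846) = 0.0
Projection = [0.0, 0.0, 0.0]
Squared diffs: [26.5802, 0.6422, 53.0654]
Distance = sqrt(80.2878) = 8.9603


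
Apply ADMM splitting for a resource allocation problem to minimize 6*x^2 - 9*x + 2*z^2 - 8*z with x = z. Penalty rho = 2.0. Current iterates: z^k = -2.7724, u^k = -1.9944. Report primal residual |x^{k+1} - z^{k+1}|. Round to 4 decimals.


ADMM iteration with rho = 2.0, z^k = -2.7724, u^k = -1.9944
Step 1: x-update.
Minimize 6*x^2 - 9*x + (2.0/2)*(x + 2.7724 - 1.9944)^2
FOC: (2*6 + 2.0)*x = 9 + 2.0*(-2.7724 + 1.9944)
x^{k+1} = 0.5317
Step 2: z-update.
Minimize 2*z^2 - 8*z + (2.0/2)*(0.5317 - z - 1.9944)^2
FOC: (2*2 + 2.0)*z = 8 + 2.0*(0.5317 - 1.9944)
z^{k+1} = 0.8458
Step 3: u-update.
u^{k+1} = -1.9944 + 0.5317 - 0.8458 = -2.3085
Step 4: Primal residual = |0.5317 - 0.8458| = 0.3141
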